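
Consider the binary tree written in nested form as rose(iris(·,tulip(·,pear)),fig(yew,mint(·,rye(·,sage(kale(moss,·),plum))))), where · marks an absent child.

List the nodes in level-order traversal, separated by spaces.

Level-order visits nodes level by level from the root, left to right within each level.
Level 0: rose
Level 1: iris, fig
Level 2: tulip, yew, mint
Level 3: pear, rye
Level 4: sage
Level 5: kale, plum
Level 6: moss

rose iris fig tulip yew mint pear rye sage kale plum moss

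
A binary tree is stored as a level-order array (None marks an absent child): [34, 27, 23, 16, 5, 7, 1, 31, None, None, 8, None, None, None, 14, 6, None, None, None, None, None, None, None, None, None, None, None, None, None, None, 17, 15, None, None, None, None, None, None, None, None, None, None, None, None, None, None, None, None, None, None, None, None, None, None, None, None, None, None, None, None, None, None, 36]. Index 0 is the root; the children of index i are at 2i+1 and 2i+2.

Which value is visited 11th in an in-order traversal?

1

In-order visits the left subtree, then the node, then the right subtree.
At 34: go left to 27.
  At 27: go left to 16.
    At 16: go left to 31.
      At 31: go left to 6.
        At 6: go left to 15.
          15 is a leaf — visit 15.
        Visit 6.
        At 6: no right child.
      Visit 31.
      At 31: no right child.
    Visit 16.
    At 16: no right child.
  Visit 27.
  At 27: go right to 5.
    At 5: no left child.
    Visit 5.
    At 5: go right to 8.
      8 is a leaf — visit 8.
Visit 34.
At 34: go right to 23.
  At 23: go left to 7.
    7 is a leaf — visit 7.
  Visit 23.
  At 23: go right to 1.
    At 1: no left child.
    Visit 1.
    At 1: go right to 14.
      At 14: no left child.
      Visit 14.
      At 14: go right to 17.
        At 17: no left child.
        Visit 17.
        At 17: go right to 36.
          36 is a leaf — visit 36.
Full in-order sequence: 15, 6, 31, 16, 27, 5, 8, 34, 7, 23, 1, 14, 17, 36.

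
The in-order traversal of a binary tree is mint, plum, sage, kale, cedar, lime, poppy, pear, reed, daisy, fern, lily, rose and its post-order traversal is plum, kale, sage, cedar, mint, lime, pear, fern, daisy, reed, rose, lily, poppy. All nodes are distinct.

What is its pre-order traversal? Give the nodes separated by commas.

poppy, lime, mint, cedar, sage, plum, kale, lily, reed, pear, daisy, fern, rose

The last element of post-order is the root; it splits in-order into left and right subtrees.
Root poppy: left subtree has 6 nodes {mint, plum, sage, kale, cedar, lime}, right has 6 {pear, reed, daisy, fern, lily, rose}.
  Root lime: left subtree has 5 nodes {mint, plum, sage, kale, cedar}, right has 0 { }.
    Root mint: left subtree has 0 nodes { }, right has 4 {plum, sage, kale, cedar}.
      Root cedar: left subtree has 3 nodes {plum, sage, kale}, right has 0 { }.
        Root sage: left subtree has 1 node {plum}, right has 1 {kale}.
  Root lily: left subtree has 4 nodes {pear, reed, daisy, fern}, right has 1 {rose}.
    Root reed: left subtree has 1 node {pear}, right has 2 {daisy, fern}.
      Root daisy: left subtree has 0 nodes { }, right has 1 {fern}.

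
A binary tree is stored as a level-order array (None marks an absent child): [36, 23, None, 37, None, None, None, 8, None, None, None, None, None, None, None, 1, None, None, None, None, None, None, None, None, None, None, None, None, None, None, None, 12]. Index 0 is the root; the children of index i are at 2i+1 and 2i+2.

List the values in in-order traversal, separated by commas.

In-order visits the left subtree, then the node, then the right subtree.
At 36: go left to 23.
  At 23: go left to 37.
    At 37: go left to 8.
      At 8: go left to 1.
        At 1: go left to 12.
          12 is a leaf — visit 12.
        Visit 1.
        At 1: no right child.
      Visit 8.
      At 8: no right child.
    Visit 37.
    At 37: no right child.
  Visit 23.
  At 23: no right child.
Visit 36.
At 36: no right child.

12, 1, 8, 37, 23, 36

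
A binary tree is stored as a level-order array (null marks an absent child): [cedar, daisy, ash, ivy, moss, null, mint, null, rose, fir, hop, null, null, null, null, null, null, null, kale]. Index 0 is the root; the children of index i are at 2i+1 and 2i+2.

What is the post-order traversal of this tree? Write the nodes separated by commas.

kale, rose, ivy, fir, hop, moss, daisy, mint, ash, cedar

Post-order visits the left subtree, then the right subtree, then the node.
At cedar: go left to daisy.
  At daisy: go left to ivy.
    At ivy: no left child.
    At ivy: go right to rose.
      At rose: no left child.
      At rose: go right to kale.
        kale is a leaf — visit kale.
      Visit rose.
    Visit ivy.
  At daisy: go right to moss.
    At moss: go left to fir.
      fir is a leaf — visit fir.
    At moss: go right to hop.
      hop is a leaf — visit hop.
    Visit moss.
  Visit daisy.
At cedar: go right to ash.
  At ash: no left child.
  At ash: go right to mint.
    mint is a leaf — visit mint.
  Visit ash.
Visit cedar.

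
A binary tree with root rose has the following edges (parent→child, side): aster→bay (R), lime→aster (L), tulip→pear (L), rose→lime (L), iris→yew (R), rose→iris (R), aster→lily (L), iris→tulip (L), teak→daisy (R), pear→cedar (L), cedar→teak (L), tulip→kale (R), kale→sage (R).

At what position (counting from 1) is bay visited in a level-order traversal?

8

Level-order visits nodes level by level from the root, left to right within each level.
Level 0: rose
Level 1: lime, iris
Level 2: aster, tulip, yew
Level 3: lily, bay, pear, kale
Level 4: cedar, sage
Level 5: teak
Level 6: daisy
Full level-order sequence: rose, lime, iris, aster, tulip, yew, lily, bay, pear, kale, cedar, sage, teak, daisy.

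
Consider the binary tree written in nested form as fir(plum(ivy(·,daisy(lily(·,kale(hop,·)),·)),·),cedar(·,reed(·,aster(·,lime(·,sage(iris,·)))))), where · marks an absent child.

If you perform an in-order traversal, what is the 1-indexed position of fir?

In-order visits the left subtree, then the node, then the right subtree.
At fir: go left to plum.
  At plum: go left to ivy.
    At ivy: no left child.
    Visit ivy.
    At ivy: go right to daisy.
      At daisy: go left to lily.
        At lily: no left child.
        Visit lily.
        At lily: go right to kale.
          At kale: go left to hop.
            hop is a leaf — visit hop.
          Visit kale.
          At kale: no right child.
      Visit daisy.
      At daisy: no right child.
  Visit plum.
  At plum: no right child.
Visit fir.
At fir: go right to cedar.
  At cedar: no left child.
  Visit cedar.
  At cedar: go right to reed.
    At reed: no left child.
    Visit reed.
    At reed: go right to aster.
      At aster: no left child.
      Visit aster.
      At aster: go right to lime.
        At lime: no left child.
        Visit lime.
        At lime: go right to sage.
          At sage: go left to iris.
            iris is a leaf — visit iris.
          Visit sage.
          At sage: no right child.
Full in-order sequence: ivy, lily, hop, kale, daisy, plum, fir, cedar, reed, aster, lime, iris, sage.

7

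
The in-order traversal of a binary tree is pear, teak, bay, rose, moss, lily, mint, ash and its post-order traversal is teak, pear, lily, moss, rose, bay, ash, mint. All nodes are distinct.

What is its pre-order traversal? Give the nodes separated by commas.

mint, bay, pear, teak, rose, moss, lily, ash

The last element of post-order is the root; it splits in-order into left and right subtrees.
Root mint: left subtree has 6 nodes {pear, teak, bay, rose, moss, lily}, right has 1 {ash}.
  Root bay: left subtree has 2 nodes {pear, teak}, right has 3 {rose, moss, lily}.
    Root pear: left subtree has 0 nodes { }, right has 1 {teak}.
    Root rose: left subtree has 0 nodes { }, right has 2 {moss, lily}.
      Root moss: left subtree has 0 nodes { }, right has 1 {lily}.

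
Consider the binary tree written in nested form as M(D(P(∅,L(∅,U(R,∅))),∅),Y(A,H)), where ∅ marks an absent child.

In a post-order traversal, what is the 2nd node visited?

Post-order visits the left subtree, then the right subtree, then the node.
At M: go left to D.
  At D: go left to P.
    At P: no left child.
    At P: go right to L.
      At L: no left child.
      At L: go right to U.
        At U: go left to R.
          R is a leaf — visit R.
        At U: no right child.
        Visit U.
      Visit L.
    Visit P.
  At D: no right child.
  Visit D.
At M: go right to Y.
  At Y: go left to A.
    A is a leaf — visit A.
  At Y: go right to H.
    H is a leaf — visit H.
  Visit Y.
Visit M.
Full post-order sequence: R, U, L, P, D, A, H, Y, M.

U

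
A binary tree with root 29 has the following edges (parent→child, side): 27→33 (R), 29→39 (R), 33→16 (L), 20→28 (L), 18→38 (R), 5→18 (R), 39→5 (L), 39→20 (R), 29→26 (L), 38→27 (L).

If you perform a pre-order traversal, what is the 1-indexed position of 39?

Pre-order visits the node, then its left subtree, then its right subtree.
Visit 29.
At 29: go left to 26.
  26 is a leaf — visit 26.
At 29: go right to 39.
  Visit 39.
  At 39: go left to 5.
    Visit 5.
    At 5: no left child.
    At 5: go right to 18.
      Visit 18.
      At 18: no left child.
      At 18: go right to 38.
        Visit 38.
        At 38: go left to 27.
          Visit 27.
          At 27: no left child.
          At 27: go right to 33.
            Visit 33.
            At 33: go left to 16.
              16 is a leaf — visit 16.
            At 33: no right child.
        At 38: no right child.
  At 39: go right to 20.
    Visit 20.
    At 20: go left to 28.
      28 is a leaf — visit 28.
    At 20: no right child.
Full pre-order sequence: 29, 26, 39, 5, 18, 38, 27, 33, 16, 20, 28.

3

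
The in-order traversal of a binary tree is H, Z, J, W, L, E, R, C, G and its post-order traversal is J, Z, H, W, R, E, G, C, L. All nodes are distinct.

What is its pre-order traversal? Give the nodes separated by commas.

L, W, H, Z, J, C, E, R, G

The last element of post-order is the root; it splits in-order into left and right subtrees.
Root L: left subtree has 4 nodes {H, Z, J, W}, right has 4 {E, R, C, G}.
  Root W: left subtree has 3 nodes {H, Z, J}, right has 0 { }.
    Root H: left subtree has 0 nodes { }, right has 2 {Z, J}.
      Root Z: left subtree has 0 nodes { }, right has 1 {J}.
  Root C: left subtree has 2 nodes {E, R}, right has 1 {G}.
    Root E: left subtree has 0 nodes { }, right has 1 {R}.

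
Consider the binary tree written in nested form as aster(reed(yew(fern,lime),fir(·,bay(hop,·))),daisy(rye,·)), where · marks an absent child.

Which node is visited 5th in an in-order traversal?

fir

In-order visits the left subtree, then the node, then the right subtree.
At aster: go left to reed.
  At reed: go left to yew.
    At yew: go left to fern.
      fern is a leaf — visit fern.
    Visit yew.
    At yew: go right to lime.
      lime is a leaf — visit lime.
  Visit reed.
  At reed: go right to fir.
    At fir: no left child.
    Visit fir.
    At fir: go right to bay.
      At bay: go left to hop.
        hop is a leaf — visit hop.
      Visit bay.
      At bay: no right child.
Visit aster.
At aster: go right to daisy.
  At daisy: go left to rye.
    rye is a leaf — visit rye.
  Visit daisy.
  At daisy: no right child.
Full in-order sequence: fern, yew, lime, reed, fir, hop, bay, aster, rye, daisy.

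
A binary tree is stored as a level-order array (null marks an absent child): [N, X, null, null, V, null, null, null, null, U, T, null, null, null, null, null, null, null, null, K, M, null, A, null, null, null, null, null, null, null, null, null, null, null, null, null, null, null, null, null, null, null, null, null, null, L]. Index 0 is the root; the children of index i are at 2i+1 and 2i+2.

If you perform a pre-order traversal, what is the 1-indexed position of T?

Pre-order visits the node, then its left subtree, then its right subtree.
Visit N.
At N: go left to X.
  Visit X.
  At X: no left child.
  At X: go right to V.
    Visit V.
    At V: go left to U.
      Visit U.
      At U: go left to K.
        K is a leaf — visit K.
      At U: go right to M.
        M is a leaf — visit M.
    At V: go right to T.
      Visit T.
      At T: no left child.
      At T: go right to A.
        Visit A.
        At A: go left to L.
          L is a leaf — visit L.
        At A: no right child.
At N: no right child.
Full pre-order sequence: N, X, V, U, K, M, T, A, L.

7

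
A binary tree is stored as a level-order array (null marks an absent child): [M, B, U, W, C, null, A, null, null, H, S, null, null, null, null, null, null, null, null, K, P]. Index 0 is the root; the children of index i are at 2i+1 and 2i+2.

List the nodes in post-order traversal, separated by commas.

W, K, P, H, S, C, B, A, U, M

Post-order visits the left subtree, then the right subtree, then the node.
At M: go left to B.
  At B: go left to W.
    W is a leaf — visit W.
  At B: go right to C.
    At C: go left to H.
      At H: go left to K.
        K is a leaf — visit K.
      At H: go right to P.
        P is a leaf — visit P.
      Visit H.
    At C: go right to S.
      S is a leaf — visit S.
    Visit C.
  Visit B.
At M: go right to U.
  At U: no left child.
  At U: go right to A.
    A is a leaf — visit A.
  Visit U.
Visit M.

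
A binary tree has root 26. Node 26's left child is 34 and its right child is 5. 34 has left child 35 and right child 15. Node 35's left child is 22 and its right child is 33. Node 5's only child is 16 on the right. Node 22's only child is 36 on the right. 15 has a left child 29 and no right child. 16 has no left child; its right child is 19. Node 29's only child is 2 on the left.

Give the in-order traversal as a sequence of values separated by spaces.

In-order visits the left subtree, then the node, then the right subtree.
At 26: go left to 34.
  At 34: go left to 35.
    At 35: go left to 22.
      At 22: no left child.
      Visit 22.
      At 22: go right to 36.
        36 is a leaf — visit 36.
    Visit 35.
    At 35: go right to 33.
      33 is a leaf — visit 33.
  Visit 34.
  At 34: go right to 15.
    At 15: go left to 29.
      At 29: go left to 2.
        2 is a leaf — visit 2.
      Visit 29.
      At 29: no right child.
    Visit 15.
    At 15: no right child.
Visit 26.
At 26: go right to 5.
  At 5: no left child.
  Visit 5.
  At 5: go right to 16.
    At 16: no left child.
    Visit 16.
    At 16: go right to 19.
      19 is a leaf — visit 19.

22 36 35 33 34 2 29 15 26 5 16 19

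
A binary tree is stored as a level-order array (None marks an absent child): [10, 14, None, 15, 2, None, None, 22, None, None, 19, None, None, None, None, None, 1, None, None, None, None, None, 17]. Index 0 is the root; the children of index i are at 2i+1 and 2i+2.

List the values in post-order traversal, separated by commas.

Post-order visits the left subtree, then the right subtree, then the node.
At 10: go left to 14.
  At 14: go left to 15.
    At 15: go left to 22.
      At 22: no left child.
      At 22: go right to 1.
        1 is a leaf — visit 1.
      Visit 22.
    At 15: no right child.
    Visit 15.
  At 14: go right to 2.
    At 2: no left child.
    At 2: go right to 19.
      At 19: no left child.
      At 19: go right to 17.
        17 is a leaf — visit 17.
      Visit 19.
    Visit 2.
  Visit 14.
At 10: no right child.
Visit 10.

1, 22, 15, 17, 19, 2, 14, 10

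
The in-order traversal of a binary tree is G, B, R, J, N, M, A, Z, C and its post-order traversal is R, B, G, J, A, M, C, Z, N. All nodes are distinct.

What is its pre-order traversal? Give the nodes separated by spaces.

The last element of post-order is the root; it splits in-order into left and right subtrees.
Root N: left subtree has 4 nodes {G, B, R, J}, right has 4 {M, A, Z, C}.
  Root J: left subtree has 3 nodes {G, B, R}, right has 0 { }.
    Root G: left subtree has 0 nodes { }, right has 2 {B, R}.
      Root B: left subtree has 0 nodes { }, right has 1 {R}.
  Root Z: left subtree has 2 nodes {M, A}, right has 1 {C}.
    Root M: left subtree has 0 nodes { }, right has 1 {A}.

N J G B R Z M A C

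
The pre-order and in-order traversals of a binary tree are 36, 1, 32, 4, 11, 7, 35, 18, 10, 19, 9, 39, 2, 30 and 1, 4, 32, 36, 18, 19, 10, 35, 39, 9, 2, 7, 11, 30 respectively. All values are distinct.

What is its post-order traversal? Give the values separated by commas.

4, 32, 1, 19, 10, 18, 39, 2, 9, 35, 7, 30, 11, 36

The first element of pre-order is the root; it splits in-order into left and right subtrees.
Root 36: left subtree has 3 nodes {1, 4, 32}, right has 10 {18, 19, 10, 35, 39, 9, 2, 7, 11, 30}.
  Root 1: left subtree has 0 nodes { }, right has 2 {4, 32}.
    Root 32: left subtree has 1 node {4}, right has 0 { }.
  Root 11: left subtree has 8 nodes {18, 19, 10, 35, 39, 9, 2, 7}, right has 1 {30}.
    Root 7: left subtree has 7 nodes {18, 19, 10, 35, 39, 9, 2}, right has 0 { }.
      Root 35: left subtree has 3 nodes {18, 19, 10}, right has 3 {39, 9, 2}.
        Root 18: left subtree has 0 nodes { }, right has 2 {19, 10}.
          Root 10: left subtree has 1 node {19}, right has 0 { }.
        Root 9: left subtree has 1 node {39}, right has 1 {2}.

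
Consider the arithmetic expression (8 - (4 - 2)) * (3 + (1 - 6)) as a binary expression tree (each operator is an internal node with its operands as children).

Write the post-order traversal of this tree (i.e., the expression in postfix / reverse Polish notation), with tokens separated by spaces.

8 4 2 - - 3 1 6 - + *

Post-order on an expression tree gives postfix notation: for each operator, emit left operand, right operand, then the operator.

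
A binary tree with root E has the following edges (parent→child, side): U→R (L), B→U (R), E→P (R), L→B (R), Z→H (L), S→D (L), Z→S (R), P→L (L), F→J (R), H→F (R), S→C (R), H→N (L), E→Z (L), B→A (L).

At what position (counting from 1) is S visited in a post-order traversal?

7

Post-order visits the left subtree, then the right subtree, then the node.
At E: go left to Z.
  At Z: go left to H.
    At H: go left to N.
      N is a leaf — visit N.
    At H: go right to F.
      At F: no left child.
      At F: go right to J.
        J is a leaf — visit J.
      Visit F.
    Visit H.
  At Z: go right to S.
    At S: go left to D.
      D is a leaf — visit D.
    At S: go right to C.
      C is a leaf — visit C.
    Visit S.
  Visit Z.
At E: go right to P.
  At P: go left to L.
    At L: no left child.
    At L: go right to B.
      At B: go left to A.
        A is a leaf — visit A.
      At B: go right to U.
        At U: go left to R.
          R is a leaf — visit R.
        At U: no right child.
        Visit U.
      Visit B.
    Visit L.
  At P: no right child.
  Visit P.
Visit E.
Full post-order sequence: N, J, F, H, D, C, S, Z, A, R, U, B, L, P, E.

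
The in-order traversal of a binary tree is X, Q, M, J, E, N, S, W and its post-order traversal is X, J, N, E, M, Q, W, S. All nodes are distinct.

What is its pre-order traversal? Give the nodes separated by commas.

The last element of post-order is the root; it splits in-order into left and right subtrees.
Root S: left subtree has 6 nodes {X, Q, M, J, E, N}, right has 1 {W}.
  Root Q: left subtree has 1 node {X}, right has 4 {M, J, E, N}.
    Root M: left subtree has 0 nodes { }, right has 3 {J, E, N}.
      Root E: left subtree has 1 node {J}, right has 1 {N}.

S, Q, X, M, E, J, N, W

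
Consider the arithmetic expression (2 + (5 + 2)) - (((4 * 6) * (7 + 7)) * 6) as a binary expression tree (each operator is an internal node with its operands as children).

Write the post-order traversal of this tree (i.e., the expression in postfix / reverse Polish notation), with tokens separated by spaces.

2 5 2 + + 4 6 * 7 7 + * 6 * -

Post-order on an expression tree gives postfix notation: for each operator, emit left operand, right operand, then the operator.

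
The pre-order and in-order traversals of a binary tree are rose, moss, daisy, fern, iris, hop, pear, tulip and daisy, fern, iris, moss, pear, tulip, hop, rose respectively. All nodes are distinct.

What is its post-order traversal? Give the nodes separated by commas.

iris, fern, daisy, tulip, pear, hop, moss, rose

The first element of pre-order is the root; it splits in-order into left and right subtrees.
Root rose: left subtree has 7 nodes {daisy, fern, iris, moss, pear, tulip, hop}, right has 0 { }.
  Root moss: left subtree has 3 nodes {daisy, fern, iris}, right has 3 {pear, tulip, hop}.
    Root daisy: left subtree has 0 nodes { }, right has 2 {fern, iris}.
      Root fern: left subtree has 0 nodes { }, right has 1 {iris}.
    Root hop: left subtree has 2 nodes {pear, tulip}, right has 0 { }.
      Root pear: left subtree has 0 nodes { }, right has 1 {tulip}.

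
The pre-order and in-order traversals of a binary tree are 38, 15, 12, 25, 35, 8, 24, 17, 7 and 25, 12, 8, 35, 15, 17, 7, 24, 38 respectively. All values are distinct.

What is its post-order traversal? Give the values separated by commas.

25, 8, 35, 12, 7, 17, 24, 15, 38

The first element of pre-order is the root; it splits in-order into left and right subtrees.
Root 38: left subtree has 8 nodes {25, 12, 8, 35, 15, 17, 7, 24}, right has 0 { }.
  Root 15: left subtree has 4 nodes {25, 12, 8, 35}, right has 3 {17, 7, 24}.
    Root 12: left subtree has 1 node {25}, right has 2 {8, 35}.
      Root 35: left subtree has 1 node {8}, right has 0 { }.
    Root 24: left subtree has 2 nodes {17, 7}, right has 0 { }.
      Root 17: left subtree has 0 nodes { }, right has 1 {7}.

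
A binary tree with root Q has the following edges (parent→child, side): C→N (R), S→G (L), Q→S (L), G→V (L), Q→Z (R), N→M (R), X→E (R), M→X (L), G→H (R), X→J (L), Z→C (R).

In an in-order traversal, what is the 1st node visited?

V

In-order visits the left subtree, then the node, then the right subtree.
At Q: go left to S.
  At S: go left to G.
    At G: go left to V.
      V is a leaf — visit V.
    Visit G.
    At G: go right to H.
      H is a leaf — visit H.
  Visit S.
  At S: no right child.
Visit Q.
At Q: go right to Z.
  At Z: no left child.
  Visit Z.
  At Z: go right to C.
    At C: no left child.
    Visit C.
    At C: go right to N.
      At N: no left child.
      Visit N.
      At N: go right to M.
        At M: go left to X.
          At X: go left to J.
            J is a leaf — visit J.
          Visit X.
          At X: go right to E.
            E is a leaf — visit E.
        Visit M.
        At M: no right child.
Full in-order sequence: V, G, H, S, Q, Z, C, N, J, X, E, M.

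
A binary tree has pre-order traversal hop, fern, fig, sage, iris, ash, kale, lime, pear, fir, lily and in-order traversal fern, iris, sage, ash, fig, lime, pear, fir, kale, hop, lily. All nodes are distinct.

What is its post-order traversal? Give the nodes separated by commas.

iris, ash, sage, fir, pear, lime, kale, fig, fern, lily, hop

The first element of pre-order is the root; it splits in-order into left and right subtrees.
Root hop: left subtree has 9 nodes {fern, iris, sage, ash, fig, lime, pear, fir, kale}, right has 1 {lily}.
  Root fern: left subtree has 0 nodes { }, right has 8 {iris, sage, ash, fig, lime, pear, fir, kale}.
    Root fig: left subtree has 3 nodes {iris, sage, ash}, right has 4 {lime, pear, fir, kale}.
      Root sage: left subtree has 1 node {iris}, right has 1 {ash}.
      Root kale: left subtree has 3 nodes {lime, pear, fir}, right has 0 { }.
        Root lime: left subtree has 0 nodes { }, right has 2 {pear, fir}.
          Root pear: left subtree has 0 nodes { }, right has 1 {fir}.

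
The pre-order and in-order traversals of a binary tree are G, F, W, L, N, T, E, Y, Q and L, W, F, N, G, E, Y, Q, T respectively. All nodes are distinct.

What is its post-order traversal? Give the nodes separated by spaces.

L W N F Q Y E T G

The first element of pre-order is the root; it splits in-order into left and right subtrees.
Root G: left subtree has 4 nodes {L, W, F, N}, right has 4 {E, Y, Q, T}.
  Root F: left subtree has 2 nodes {L, W}, right has 1 {N}.
    Root W: left subtree has 1 node {L}, right has 0 { }.
  Root T: left subtree has 3 nodes {E, Y, Q}, right has 0 { }.
    Root E: left subtree has 0 nodes { }, right has 2 {Y, Q}.
      Root Y: left subtree has 0 nodes { }, right has 1 {Q}.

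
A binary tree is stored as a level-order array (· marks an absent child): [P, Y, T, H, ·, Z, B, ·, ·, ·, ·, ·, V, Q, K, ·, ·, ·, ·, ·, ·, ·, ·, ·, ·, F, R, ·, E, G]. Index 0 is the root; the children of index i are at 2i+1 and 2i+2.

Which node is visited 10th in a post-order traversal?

Post-order visits the left subtree, then the right subtree, then the node.
At P: go left to Y.
  At Y: go left to H.
    H is a leaf — visit H.
  At Y: no right child.
  Visit Y.
At P: go right to T.
  At T: go left to Z.
    At Z: no left child.
    At Z: go right to V.
      At V: go left to F.
        F is a leaf — visit F.
      At V: go right to R.
        R is a leaf — visit R.
      Visit V.
    Visit Z.
  At T: go right to B.
    At B: go left to Q.
      At Q: no left child.
      At Q: go right to E.
        E is a leaf — visit E.
      Visit Q.
    At B: go right to K.
      At K: go left to G.
        G is a leaf — visit G.
      At K: no right child.
      Visit K.
    Visit B.
  Visit T.
Visit P.
Full post-order sequence: H, Y, F, R, V, Z, E, Q, G, K, B, T, P.

K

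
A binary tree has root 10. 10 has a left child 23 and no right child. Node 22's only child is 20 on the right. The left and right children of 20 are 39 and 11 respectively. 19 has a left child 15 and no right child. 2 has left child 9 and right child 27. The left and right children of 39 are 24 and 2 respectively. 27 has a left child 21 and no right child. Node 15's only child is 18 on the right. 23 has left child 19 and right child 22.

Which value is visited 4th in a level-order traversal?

Level-order visits nodes level by level from the root, left to right within each level.
Level 0: 10
Level 1: 23
Level 2: 19, 22
Level 3: 15, 20
Level 4: 18, 39, 11
Level 5: 24, 2
Level 6: 9, 27
Level 7: 21
Full level-order sequence: 10, 23, 19, 22, 15, 20, 18, 39, 11, 24, 2, 9, 27, 21.

22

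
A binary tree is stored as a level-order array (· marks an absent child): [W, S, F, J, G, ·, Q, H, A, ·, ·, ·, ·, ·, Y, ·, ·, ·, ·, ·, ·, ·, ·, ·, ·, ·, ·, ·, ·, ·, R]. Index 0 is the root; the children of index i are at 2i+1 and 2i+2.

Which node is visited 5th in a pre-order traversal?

Pre-order visits the node, then its left subtree, then its right subtree.
Visit W.
At W: go left to S.
  Visit S.
  At S: go left to J.
    Visit J.
    At J: go left to H.
      H is a leaf — visit H.
    At J: go right to A.
      A is a leaf — visit A.
  At S: go right to G.
    G is a leaf — visit G.
At W: go right to F.
  Visit F.
  At F: no left child.
  At F: go right to Q.
    Visit Q.
    At Q: no left child.
    At Q: go right to Y.
      Visit Y.
      At Y: no left child.
      At Y: go right to R.
        R is a leaf — visit R.
Full pre-order sequence: W, S, J, H, A, G, F, Q, Y, R.

A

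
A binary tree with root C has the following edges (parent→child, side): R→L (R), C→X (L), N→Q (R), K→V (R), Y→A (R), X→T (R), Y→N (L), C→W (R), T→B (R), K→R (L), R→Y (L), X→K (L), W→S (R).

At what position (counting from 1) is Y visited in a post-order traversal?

4

Post-order visits the left subtree, then the right subtree, then the node.
At C: go left to X.
  At X: go left to K.
    At K: go left to R.
      At R: go left to Y.
        At Y: go left to N.
          At N: no left child.
          At N: go right to Q.
            Q is a leaf — visit Q.
          Visit N.
        At Y: go right to A.
          A is a leaf — visit A.
        Visit Y.
      At R: go right to L.
        L is a leaf — visit L.
      Visit R.
    At K: go right to V.
      V is a leaf — visit V.
    Visit K.
  At X: go right to T.
    At T: no left child.
    At T: go right to B.
      B is a leaf — visit B.
    Visit T.
  Visit X.
At C: go right to W.
  At W: no left child.
  At W: go right to S.
    S is a leaf — visit S.
  Visit W.
Visit C.
Full post-order sequence: Q, N, A, Y, L, R, V, K, B, T, X, S, W, C.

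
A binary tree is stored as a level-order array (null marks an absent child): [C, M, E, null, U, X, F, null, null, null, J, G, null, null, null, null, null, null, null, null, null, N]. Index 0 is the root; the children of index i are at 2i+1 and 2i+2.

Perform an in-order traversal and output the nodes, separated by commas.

M, U, N, J, C, G, X, E, F

In-order visits the left subtree, then the node, then the right subtree.
At C: go left to M.
  At M: no left child.
  Visit M.
  At M: go right to U.
    At U: no left child.
    Visit U.
    At U: go right to J.
      At J: go left to N.
        N is a leaf — visit N.
      Visit J.
      At J: no right child.
Visit C.
At C: go right to E.
  At E: go left to X.
    At X: go left to G.
      G is a leaf — visit G.
    Visit X.
    At X: no right child.
  Visit E.
  At E: go right to F.
    F is a leaf — visit F.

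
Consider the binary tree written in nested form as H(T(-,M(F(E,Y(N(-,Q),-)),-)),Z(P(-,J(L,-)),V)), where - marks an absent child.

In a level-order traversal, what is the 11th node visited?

Level-order visits nodes level by level from the root, left to right within each level.
Level 0: H
Level 1: T, Z
Level 2: M, P, V
Level 3: F, J
Level 4: E, Y, L
Level 5: N
Level 6: Q
Full level-order sequence: H, T, Z, M, P, V, F, J, E, Y, L, N, Q.

L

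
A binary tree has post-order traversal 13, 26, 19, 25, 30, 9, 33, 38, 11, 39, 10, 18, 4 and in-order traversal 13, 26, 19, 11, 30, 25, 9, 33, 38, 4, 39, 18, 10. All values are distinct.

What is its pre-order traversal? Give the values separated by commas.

The last element of post-order is the root; it splits in-order into left and right subtrees.
Root 4: left subtree has 9 nodes {13, 26, 19, 11, 30, 25, 9, 33, 38}, right has 3 {39, 18, 10}.
  Root 11: left subtree has 3 nodes {13, 26, 19}, right has 5 {30, 25, 9, 33, 38}.
    Root 19: left subtree has 2 nodes {13, 26}, right has 0 { }.
      Root 26: left subtree has 1 node {13}, right has 0 { }.
    Root 38: left subtree has 4 nodes {30, 25, 9, 33}, right has 0 { }.
      Root 33: left subtree has 3 nodes {30, 25, 9}, right has 0 { }.
        Root 9: left subtree has 2 nodes {30, 25}, right has 0 { }.
          Root 30: left subtree has 0 nodes { }, right has 1 {25}.
  Root 18: left subtree has 1 node {39}, right has 1 {10}.

4, 11, 19, 26, 13, 38, 33, 9, 30, 25, 18, 39, 10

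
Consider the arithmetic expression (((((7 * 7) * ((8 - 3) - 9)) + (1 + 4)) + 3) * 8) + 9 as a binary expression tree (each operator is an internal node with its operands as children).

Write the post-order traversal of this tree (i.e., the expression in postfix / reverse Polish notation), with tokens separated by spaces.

Post-order on an expression tree gives postfix notation: for each operator, emit left operand, right operand, then the operator.

7 7 * 8 3 - 9 - * 1 4 + + 3 + 8 * 9 +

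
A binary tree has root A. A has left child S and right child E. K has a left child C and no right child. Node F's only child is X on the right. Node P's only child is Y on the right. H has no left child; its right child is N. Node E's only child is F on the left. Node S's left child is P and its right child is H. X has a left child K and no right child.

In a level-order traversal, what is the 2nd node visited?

Level-order visits nodes level by level from the root, left to right within each level.
Level 0: A
Level 1: S, E
Level 2: P, H, F
Level 3: Y, N, X
Level 4: K
Level 5: C
Full level-order sequence: A, S, E, P, H, F, Y, N, X, K, C.

S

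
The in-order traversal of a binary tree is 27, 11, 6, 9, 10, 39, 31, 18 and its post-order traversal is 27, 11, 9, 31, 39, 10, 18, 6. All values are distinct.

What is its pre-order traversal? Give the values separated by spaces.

The last element of post-order is the root; it splits in-order into left and right subtrees.
Root 6: left subtree has 2 nodes {27, 11}, right has 5 {9, 10, 39, 31, 18}.
  Root 11: left subtree has 1 node {27}, right has 0 { }.
  Root 18: left subtree has 4 nodes {9, 10, 39, 31}, right has 0 { }.
    Root 10: left subtree has 1 node {9}, right has 2 {39, 31}.
      Root 39: left subtree has 0 nodes { }, right has 1 {31}.

6 11 27 18 10 9 39 31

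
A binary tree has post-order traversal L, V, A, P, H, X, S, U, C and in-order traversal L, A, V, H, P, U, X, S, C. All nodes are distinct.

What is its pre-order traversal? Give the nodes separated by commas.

C, U, H, A, L, V, P, S, X

The last element of post-order is the root; it splits in-order into left and right subtrees.
Root C: left subtree has 8 nodes {L, A, V, H, P, U, X, S}, right has 0 { }.
  Root U: left subtree has 5 nodes {L, A, V, H, P}, right has 2 {X, S}.
    Root H: left subtree has 3 nodes {L, A, V}, right has 1 {P}.
      Root A: left subtree has 1 node {L}, right has 1 {V}.
    Root S: left subtree has 1 node {X}, right has 0 { }.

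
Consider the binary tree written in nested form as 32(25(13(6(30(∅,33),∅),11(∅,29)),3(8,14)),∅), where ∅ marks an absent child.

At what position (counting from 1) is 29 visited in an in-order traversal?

6

In-order visits the left subtree, then the node, then the right subtree.
At 32: go left to 25.
  At 25: go left to 13.
    At 13: go left to 6.
      At 6: go left to 30.
        At 30: no left child.
        Visit 30.
        At 30: go right to 33.
          33 is a leaf — visit 33.
      Visit 6.
      At 6: no right child.
    Visit 13.
    At 13: go right to 11.
      At 11: no left child.
      Visit 11.
      At 11: go right to 29.
        29 is a leaf — visit 29.
  Visit 25.
  At 25: go right to 3.
    At 3: go left to 8.
      8 is a leaf — visit 8.
    Visit 3.
    At 3: go right to 14.
      14 is a leaf — visit 14.
Visit 32.
At 32: no right child.
Full in-order sequence: 30, 33, 6, 13, 11, 29, 25, 8, 3, 14, 32.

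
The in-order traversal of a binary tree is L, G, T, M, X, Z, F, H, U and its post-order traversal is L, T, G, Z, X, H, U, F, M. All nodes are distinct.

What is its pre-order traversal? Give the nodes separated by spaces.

M G L T F X Z U H

The last element of post-order is the root; it splits in-order into left and right subtrees.
Root M: left subtree has 3 nodes {L, G, T}, right has 5 {X, Z, F, H, U}.
  Root G: left subtree has 1 node {L}, right has 1 {T}.
  Root F: left subtree has 2 nodes {X, Z}, right has 2 {H, U}.
    Root X: left subtree has 0 nodes { }, right has 1 {Z}.
    Root U: left subtree has 1 node {H}, right has 0 { }.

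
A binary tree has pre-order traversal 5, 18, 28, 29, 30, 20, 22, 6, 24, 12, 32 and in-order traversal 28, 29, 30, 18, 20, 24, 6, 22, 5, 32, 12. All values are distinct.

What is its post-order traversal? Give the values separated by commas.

30, 29, 28, 24, 6, 22, 20, 18, 32, 12, 5

The first element of pre-order is the root; it splits in-order into left and right subtrees.
Root 5: left subtree has 8 nodes {28, 29, 30, 18, 20, 24, 6, 22}, right has 2 {32, 12}.
  Root 18: left subtree has 3 nodes {28, 29, 30}, right has 4 {20, 24, 6, 22}.
    Root 28: left subtree has 0 nodes { }, right has 2 {29, 30}.
      Root 29: left subtree has 0 nodes { }, right has 1 {30}.
    Root 20: left subtree has 0 nodes { }, right has 3 {24, 6, 22}.
      Root 22: left subtree has 2 nodes {24, 6}, right has 0 { }.
        Root 6: left subtree has 1 node {24}, right has 0 { }.
  Root 12: left subtree has 1 node {32}, right has 0 { }.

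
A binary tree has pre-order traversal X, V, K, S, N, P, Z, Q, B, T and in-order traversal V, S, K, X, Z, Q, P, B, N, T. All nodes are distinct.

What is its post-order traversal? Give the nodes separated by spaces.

The first element of pre-order is the root; it splits in-order into left and right subtrees.
Root X: left subtree has 3 nodes {V, S, K}, right has 6 {Z, Q, P, B, N, T}.
  Root V: left subtree has 0 nodes { }, right has 2 {S, K}.
    Root K: left subtree has 1 node {S}, right has 0 { }.
  Root N: left subtree has 4 nodes {Z, Q, P, B}, right has 1 {T}.
    Root P: left subtree has 2 nodes {Z, Q}, right has 1 {B}.
      Root Z: left subtree has 0 nodes { }, right has 1 {Q}.

S K V Q Z B P T N X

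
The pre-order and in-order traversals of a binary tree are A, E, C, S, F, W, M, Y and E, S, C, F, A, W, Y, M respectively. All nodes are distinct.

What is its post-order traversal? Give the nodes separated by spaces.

S F C E Y M W A

The first element of pre-order is the root; it splits in-order into left and right subtrees.
Root A: left subtree has 4 nodes {E, S, C, F}, right has 3 {W, Y, M}.
  Root E: left subtree has 0 nodes { }, right has 3 {S, C, F}.
    Root C: left subtree has 1 node {S}, right has 1 {F}.
  Root W: left subtree has 0 nodes { }, right has 2 {Y, M}.
    Root M: left subtree has 1 node {Y}, right has 0 { }.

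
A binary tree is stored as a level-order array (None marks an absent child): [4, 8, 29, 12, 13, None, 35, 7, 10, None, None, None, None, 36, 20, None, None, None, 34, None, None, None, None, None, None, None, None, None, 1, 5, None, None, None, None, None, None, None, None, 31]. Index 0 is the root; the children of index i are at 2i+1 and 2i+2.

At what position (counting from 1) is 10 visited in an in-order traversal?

3

In-order visits the left subtree, then the node, then the right subtree.
At 4: go left to 8.
  At 8: go left to 12.
    At 12: go left to 7.
      7 is a leaf — visit 7.
    Visit 12.
    At 12: go right to 10.
      At 10: no left child.
      Visit 10.
      At 10: go right to 34.
        At 34: no left child.
        Visit 34.
        At 34: go right to 31.
          31 is a leaf — visit 31.
  Visit 8.
  At 8: go right to 13.
    13 is a leaf — visit 13.
Visit 4.
At 4: go right to 29.
  At 29: no left child.
  Visit 29.
  At 29: go right to 35.
    At 35: go left to 36.
      At 36: no left child.
      Visit 36.
      At 36: go right to 1.
        1 is a leaf — visit 1.
    Visit 35.
    At 35: go right to 20.
      At 20: go left to 5.
        5 is a leaf — visit 5.
      Visit 20.
      At 20: no right child.
Full in-order sequence: 7, 12, 10, 34, 31, 8, 13, 4, 29, 36, 1, 35, 5, 20.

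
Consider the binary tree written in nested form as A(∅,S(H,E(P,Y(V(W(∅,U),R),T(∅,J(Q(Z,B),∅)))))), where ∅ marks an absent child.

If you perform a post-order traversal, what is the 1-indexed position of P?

2

Post-order visits the left subtree, then the right subtree, then the node.
At A: no left child.
At A: go right to S.
  At S: go left to H.
    H is a leaf — visit H.
  At S: go right to E.
    At E: go left to P.
      P is a leaf — visit P.
    At E: go right to Y.
      At Y: go left to V.
        At V: go left to W.
          At W: no left child.
          At W: go right to U.
            U is a leaf — visit U.
          Visit W.
        At V: go right to R.
          R is a leaf — visit R.
        Visit V.
      At Y: go right to T.
        At T: no left child.
        At T: go right to J.
          At J: go left to Q.
            At Q: go left to Z.
              Z is a leaf — visit Z.
            At Q: go right to B.
              B is a leaf — visit B.
            Visit Q.
          At J: no right child.
          Visit J.
        Visit T.
      Visit Y.
    Visit E.
  Visit S.
Visit A.
Full post-order sequence: H, P, U, W, R, V, Z, B, Q, J, T, Y, E, S, A.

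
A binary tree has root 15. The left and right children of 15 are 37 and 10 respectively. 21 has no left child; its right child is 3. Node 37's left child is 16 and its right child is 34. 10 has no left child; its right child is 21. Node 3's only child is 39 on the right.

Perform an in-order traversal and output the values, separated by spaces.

In-order visits the left subtree, then the node, then the right subtree.
At 15: go left to 37.
  At 37: go left to 16.
    16 is a leaf — visit 16.
  Visit 37.
  At 37: go right to 34.
    34 is a leaf — visit 34.
Visit 15.
At 15: go right to 10.
  At 10: no left child.
  Visit 10.
  At 10: go right to 21.
    At 21: no left child.
    Visit 21.
    At 21: go right to 3.
      At 3: no left child.
      Visit 3.
      At 3: go right to 39.
        39 is a leaf — visit 39.

16 37 34 15 10 21 3 39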